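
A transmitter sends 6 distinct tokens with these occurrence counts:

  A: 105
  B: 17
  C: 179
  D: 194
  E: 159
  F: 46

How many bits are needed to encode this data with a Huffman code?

1631

Merge the two smallest weights repeatedly:
combine B(17), F(46) → 63
combine 63, A(105) → 168
combine E(159), 168 → 327
combine C(179), D(194) → 373
combine 327, 373 → 700
Total encoded bits = sum of merged weights = 63 + 168 + 327 + 373 + 700 = 1631.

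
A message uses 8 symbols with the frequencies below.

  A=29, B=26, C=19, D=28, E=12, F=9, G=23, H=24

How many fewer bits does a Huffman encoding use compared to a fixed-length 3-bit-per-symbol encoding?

8

Fixed-length: 3 bits × 170 symbols = 510 bits.
Huffman merges:
merge F(9) and E(12): 21
merge C(19) and 21: 40
merge G(23) and H(24): 47
merge B(26) and D(28): 54
merge A(29) and 40: 69
merge 47 and 54: 101
merge 69 and 101: 170
Huffman total = 21 + 40 + 47 + 54 + 69 + 101 + 170 = 502 bits.
Saving = 510 − 502 = 8 bits.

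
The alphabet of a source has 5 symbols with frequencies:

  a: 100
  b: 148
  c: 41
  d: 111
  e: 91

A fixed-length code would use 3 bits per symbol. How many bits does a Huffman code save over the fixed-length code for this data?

359

Fixed-length: 3 bits × 491 symbols = 1473 bits.
Huffman merges:
c(41) + e(91) → 132
a(100) + d(111) → 211
132 + b(148) → 280
211 + 280 → 491
Huffman total = 132 + 211 + 280 + 491 = 1114 bits.
Saving = 1473 − 1114 = 359 bits.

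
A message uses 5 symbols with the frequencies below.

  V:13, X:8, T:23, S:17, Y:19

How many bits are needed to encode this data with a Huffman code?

181

Greedily combine the two least-frequent nodes:
X(8) + V(13) → 21
S(17) + Y(19) → 36
21 + T(23) → 44
36 + 44 → 80
Total encoded bits = sum of merged weights = 21 + 36 + 44 + 80 = 181.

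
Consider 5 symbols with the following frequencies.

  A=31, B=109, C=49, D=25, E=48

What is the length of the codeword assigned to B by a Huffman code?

1

Build the tree from the bottom:
combine D(25), A(31) → 56
combine E(48), C(49) → 97
combine 56, 97 → 153
combine B(109), 153 → 262
B is merged only at the final step, so code length = 1.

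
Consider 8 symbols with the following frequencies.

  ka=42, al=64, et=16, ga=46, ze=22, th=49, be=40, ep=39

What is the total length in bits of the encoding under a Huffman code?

Build the Huffman tree bottom-up:
combine et(16), ze(22) → 38
combine 38, ep(39) → 77
combine be(40), ka(42) → 82
combine ga(46), th(49) → 95
combine al(64), 77 → 141
combine 82, 95 → 177
combine 141, 177 → 318
The encoded length is the sum of every internal node's weight: 38 + 77 + 82 + 95 + 141 + 177 + 318 = 928 bits.

928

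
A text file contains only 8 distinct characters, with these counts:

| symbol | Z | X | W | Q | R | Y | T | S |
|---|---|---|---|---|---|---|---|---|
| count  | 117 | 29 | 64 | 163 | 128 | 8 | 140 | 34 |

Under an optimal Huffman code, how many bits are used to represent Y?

5

Repeatedly merge the two smallest:
Y(8) + X(29) → 37
S(34) + 37 → 71
W(64) + 71 → 135
Z(117) + R(128) → 245
135 + T(140) → 275
Q(163) + 245 → 408
275 + 408 → 683
Y's leaf is at depth 5, giving a 5-bit codeword.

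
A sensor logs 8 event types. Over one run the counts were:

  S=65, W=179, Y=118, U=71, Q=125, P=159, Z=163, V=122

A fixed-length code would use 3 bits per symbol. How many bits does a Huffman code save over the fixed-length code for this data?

43

Fixed-length: 3 bits × 1002 symbols = 3006 bits.
Huffman merges:
merge S(65) and U(71): 136
merge Y(118) and V(122): 240
merge Q(125) and 136: 261
merge P(159) and Z(163): 322
merge W(179) and 240: 419
merge 261 and 322: 583
merge 419 and 583: 1002
Huffman total = 136 + 240 + 261 + 322 + 419 + 583 + 1002 = 2963 bits.
Saving = 3006 − 2963 = 43 bits.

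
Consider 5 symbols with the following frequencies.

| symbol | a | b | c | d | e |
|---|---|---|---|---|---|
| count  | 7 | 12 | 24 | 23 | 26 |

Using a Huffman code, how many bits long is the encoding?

203

Build the Huffman tree bottom-up:
combine a(7), b(12) → 19
combine 19, d(23) → 42
combine c(24), e(26) → 50
combine 42, 50 → 92
Total encoded bits = sum of merged weights = 19 + 42 + 50 + 92 = 203.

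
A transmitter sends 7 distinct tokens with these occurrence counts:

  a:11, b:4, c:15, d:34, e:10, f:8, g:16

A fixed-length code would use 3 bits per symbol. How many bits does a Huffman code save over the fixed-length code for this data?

38

Fixed-length: 3 bits × 98 symbols = 294 bits.
Huffman merges:
b(4) + f(8) → 12
e(10) + a(11) → 21
12 + c(15) → 27
g(16) + 21 → 37
27 + d(34) → 61
37 + 61 → 98
Huffman total = 12 + 21 + 27 + 37 + 61 + 98 = 256 bits.
Saving = 294 − 256 = 38 bits.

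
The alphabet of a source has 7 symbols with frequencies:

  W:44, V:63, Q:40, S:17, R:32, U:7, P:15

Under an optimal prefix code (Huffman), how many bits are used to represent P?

5

Repeatedly merge the two smallest:
U(7) + P(15) → 22
S(17) + 22 → 39
R(32) + 39 → 71
Q(40) + W(44) → 84
V(63) + 71 → 134
84 + 134 → 218
P's leaf is at depth 5, giving a 5-bit codeword.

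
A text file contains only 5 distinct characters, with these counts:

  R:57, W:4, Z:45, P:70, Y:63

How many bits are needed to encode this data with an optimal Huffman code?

Merge the two smallest weights repeatedly:
combine W(4), Z(45) → 49
combine 49, R(57) → 106
combine Y(63), P(70) → 133
combine 106, 133 → 239
Total encoded bits = sum of merged weights = 49 + 106 + 133 + 239 = 527.

527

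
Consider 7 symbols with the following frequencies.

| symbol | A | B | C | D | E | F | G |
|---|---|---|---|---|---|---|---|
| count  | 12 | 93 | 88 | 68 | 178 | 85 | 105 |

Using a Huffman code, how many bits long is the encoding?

1684

Merge the two smallest weights repeatedly:
combine A(12), D(68) → 80
combine 80, F(85) → 165
combine C(88), B(93) → 181
combine G(105), 165 → 270
combine E(178), 181 → 359
combine 270, 359 → 629
Total encoded bits = sum of merged weights = 80 + 165 + 181 + 270 + 359 + 629 = 1684.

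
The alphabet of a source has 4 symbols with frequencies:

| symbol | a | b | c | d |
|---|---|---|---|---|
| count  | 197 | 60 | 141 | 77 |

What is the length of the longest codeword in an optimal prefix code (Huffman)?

Merge the two lowest-weight nodes at each step:
combine b(60), d(77) → 137
combine 137, c(141) → 278
combine a(197), 278 → 475
The rarest symbols sit at the bottom; the longest codeword is 3 bits.

3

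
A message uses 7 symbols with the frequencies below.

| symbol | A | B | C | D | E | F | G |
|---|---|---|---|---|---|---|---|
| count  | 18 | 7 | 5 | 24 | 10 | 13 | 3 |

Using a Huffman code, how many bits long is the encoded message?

Merge the two smallest weights repeatedly:
merge G(3) and C(5): 8
merge B(7) and 8: 15
merge E(10) and F(13): 23
merge 15 and A(18): 33
merge 23 and D(24): 47
merge 33 and 47: 80
The encoded length is the sum of every internal node's weight: 8 + 15 + 23 + 33 + 47 + 80 = 206 bits.

206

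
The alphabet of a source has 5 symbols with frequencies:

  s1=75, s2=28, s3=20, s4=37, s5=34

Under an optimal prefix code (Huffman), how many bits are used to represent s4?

Huffman merges, smallest pair first:
combine s3(20), s2(28) → 48
combine s5(34), s4(37) → 71
combine 48, 71 → 119
combine s1(75), 119 → 194
s4 sits 3 levels below the root, so its codeword is 3 bits.

3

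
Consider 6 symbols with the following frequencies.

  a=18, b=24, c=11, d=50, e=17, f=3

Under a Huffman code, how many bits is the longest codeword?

4

Merge the two lowest-weight nodes at each step:
merge f(3) and c(11): 14
merge 14 and e(17): 31
merge a(18) and b(24): 42
merge 31 and 42: 73
merge d(50) and 73: 123
Maximum depth reached is 4.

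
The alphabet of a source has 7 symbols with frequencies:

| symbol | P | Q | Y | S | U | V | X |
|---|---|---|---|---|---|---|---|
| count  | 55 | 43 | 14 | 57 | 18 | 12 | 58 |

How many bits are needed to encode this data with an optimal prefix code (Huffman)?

671

Greedily combine the two least-frequent nodes:
combine V(12), Y(14) → 26
combine U(18), 26 → 44
combine Q(43), 44 → 87
combine P(55), S(57) → 112
combine X(58), 87 → 145
combine 112, 145 → 257
Total encoded bits = sum of merged weights = 26 + 44 + 87 + 112 + 145 + 257 = 671.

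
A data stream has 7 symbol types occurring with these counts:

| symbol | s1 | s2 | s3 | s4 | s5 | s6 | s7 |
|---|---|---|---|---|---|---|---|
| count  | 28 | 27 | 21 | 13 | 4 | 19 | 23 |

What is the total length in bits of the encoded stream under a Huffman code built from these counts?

367

Merge the two smallest weights repeatedly:
combine s5(4), s4(13) → 17
combine 17, s6(19) → 36
combine s3(21), s7(23) → 44
combine s2(27), s1(28) → 55
combine 36, 44 → 80
combine 55, 80 → 135
Total encoded bits = sum of merged weights = 17 + 36 + 44 + 55 + 80 + 135 = 367.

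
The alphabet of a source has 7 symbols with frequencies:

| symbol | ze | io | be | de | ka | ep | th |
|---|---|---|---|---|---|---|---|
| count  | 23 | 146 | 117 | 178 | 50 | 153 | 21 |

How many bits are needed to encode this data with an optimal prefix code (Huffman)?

Build the Huffman tree bottom-up:
th(21) + ze(23) → 44
44 + ka(50) → 94
94 + be(117) → 211
io(146) + ep(153) → 299
de(178) + 211 → 389
299 + 389 → 688
The encoded length is the sum of every internal node's weight: 44 + 94 + 211 + 299 + 389 + 688 = 1725 bits.

1725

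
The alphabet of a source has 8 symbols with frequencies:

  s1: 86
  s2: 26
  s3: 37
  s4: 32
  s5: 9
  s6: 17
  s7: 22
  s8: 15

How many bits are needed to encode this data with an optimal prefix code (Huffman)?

Merge the two smallest weights repeatedly:
s5(9) + s8(15) → 24
s6(17) + s7(22) → 39
24 + s2(26) → 50
s4(32) + s3(37) → 69
39 + 50 → 89
69 + s1(86) → 155
89 + 155 → 244
The encoded length is the sum of every internal node's weight: 24 + 39 + 50 + 69 + 89 + 155 + 244 = 670 bits.

670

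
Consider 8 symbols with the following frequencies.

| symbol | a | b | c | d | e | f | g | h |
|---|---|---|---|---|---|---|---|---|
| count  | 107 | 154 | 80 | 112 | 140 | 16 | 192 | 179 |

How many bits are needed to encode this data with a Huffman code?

2844

Greedily combine the two least-frequent nodes:
f(16) + c(80) → 96
96 + a(107) → 203
d(112) + e(140) → 252
b(154) + h(179) → 333
g(192) + 203 → 395
252 + 333 → 585
395 + 585 → 980
Each symbol's bit-cost is frequency × depth; summing gives 2844 bits (equivalently 96 + 203 + 252 + 333 + 395 + 585 + 980).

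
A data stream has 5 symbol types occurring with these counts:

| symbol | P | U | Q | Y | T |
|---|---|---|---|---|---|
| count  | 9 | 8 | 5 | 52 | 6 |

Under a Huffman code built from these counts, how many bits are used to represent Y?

Build the tree from the bottom:
Q(5) + T(6) → 11
U(8) + P(9) → 17
11 + 17 → 28
28 + Y(52) → 80
Y is a child of the root — depth 1, so its codeword is a single bit.

1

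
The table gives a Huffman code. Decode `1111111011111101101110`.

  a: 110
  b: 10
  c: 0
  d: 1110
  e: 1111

edeaad

Read left to right; each codeword is recognised as soon as it completes (prefix code):
  1111→e | 1110→d | 1111→e | 110→a | 110→a | 1110→d
Decoded message: edeaad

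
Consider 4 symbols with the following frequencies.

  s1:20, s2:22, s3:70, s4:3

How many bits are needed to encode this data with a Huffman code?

Greedily combine the two least-frequent nodes:
merge s4(3) and s1(20): 23
merge s2(22) and 23: 45
merge 45 and s3(70): 115
Each symbol's bit-cost is frequency × depth; summing gives 183 bits (equivalently 23 + 45 + 115).

183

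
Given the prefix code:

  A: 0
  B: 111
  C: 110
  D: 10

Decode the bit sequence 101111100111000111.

Read left to right; each codeword is recognised as soon as it completes (prefix code):
  10→D | 111→B | 110→C | 0→A | 111→B | 0→A | 0→A | 0→A | 111→B
Decoded message: DBCABAAAB

DBCABAAAB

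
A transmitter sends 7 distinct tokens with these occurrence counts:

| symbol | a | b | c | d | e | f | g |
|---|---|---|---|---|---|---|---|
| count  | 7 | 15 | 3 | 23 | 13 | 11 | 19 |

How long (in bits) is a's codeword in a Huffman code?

4

Build the tree from the bottom:
combine c(3), a(7) → 10
combine 10, f(11) → 21
combine e(13), b(15) → 28
combine g(19), 21 → 40
combine d(23), 28 → 51
combine 40, 51 → 91
The subtree containing a is merged 4 times, so code length = 4.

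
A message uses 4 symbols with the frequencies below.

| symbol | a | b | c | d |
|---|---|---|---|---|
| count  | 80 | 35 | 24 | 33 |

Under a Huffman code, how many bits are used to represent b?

Huffman merges, smallest pair first:
combine c(24), d(33) → 57
combine b(35), 57 → 92
combine a(80), 92 → 172
b's leaf is at depth 2, giving a 2-bit codeword.

2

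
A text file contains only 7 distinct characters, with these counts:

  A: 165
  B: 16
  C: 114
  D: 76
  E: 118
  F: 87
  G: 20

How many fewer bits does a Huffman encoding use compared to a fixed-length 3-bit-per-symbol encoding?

249

Fixed-length: 3 bits × 596 symbols = 1788 bits.
Huffman merges:
merge B(16) and G(20): 36
merge 36 and D(76): 112
merge F(87) and 112: 199
merge C(114) and E(118): 232
merge A(165) and 199: 364
merge 232 and 364: 596
Huffman total = 36 + 112 + 199 + 232 + 364 + 596 = 1539 bits.
Saving = 1788 − 1539 = 249 bits.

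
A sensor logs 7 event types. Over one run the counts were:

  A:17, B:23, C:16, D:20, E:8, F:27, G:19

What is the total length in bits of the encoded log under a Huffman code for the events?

Greedily combine the two least-frequent nodes:
combine E(8), C(16) → 24
combine A(17), G(19) → 36
combine D(20), B(23) → 43
combine 24, F(27) → 51
combine 36, 43 → 79
combine 51, 79 → 130
The encoded length is the sum of every internal node's weight: 24 + 36 + 43 + 51 + 79 + 130 = 363 bits.

363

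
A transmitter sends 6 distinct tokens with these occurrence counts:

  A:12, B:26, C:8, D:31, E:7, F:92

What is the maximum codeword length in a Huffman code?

5

Merge the two lowest-weight nodes at each step:
merge E(7) and C(8): 15
merge A(12) and 15: 27
merge B(26) and 27: 53
merge D(31) and 53: 84
merge 84 and F(92): 176
The rarest symbols sit at the bottom; the longest codeword is 5 bits.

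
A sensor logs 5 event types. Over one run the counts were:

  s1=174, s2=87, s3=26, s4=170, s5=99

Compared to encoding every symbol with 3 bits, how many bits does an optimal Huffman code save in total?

Fixed-length: 3 bits × 556 symbols = 1668 bits.
Huffman merges:
merge s3(26) and s2(87): 113
merge s5(99) and 113: 212
merge s4(170) and s1(174): 344
merge 212 and 344: 556
Huffman total = 113 + 212 + 344 + 556 = 1225 bits.
Saving = 1668 − 1225 = 443 bits.

443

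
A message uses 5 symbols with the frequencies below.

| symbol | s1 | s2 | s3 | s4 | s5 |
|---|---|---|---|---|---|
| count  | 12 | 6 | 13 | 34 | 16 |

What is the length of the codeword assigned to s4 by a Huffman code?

1

Build the tree from the bottom:
merge s2(6) and s1(12): 18
merge s3(13) and s5(16): 29
merge 18 and 29: 47
merge s4(34) and 47: 81
s4 is a child of the root — depth 1, so its codeword is a single bit.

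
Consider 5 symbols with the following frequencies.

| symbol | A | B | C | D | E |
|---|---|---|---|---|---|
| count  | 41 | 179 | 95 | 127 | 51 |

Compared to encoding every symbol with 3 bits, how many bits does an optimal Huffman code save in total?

401

Fixed-length: 3 bits × 493 symbols = 1479 bits.
Huffman merges:
merge A(41) and E(51): 92
merge 92 and C(95): 187
merge D(127) and B(179): 306
merge 187 and 306: 493
Huffman total = 92 + 187 + 306 + 493 = 1078 bits.
Saving = 1479 − 1078 = 401 bits.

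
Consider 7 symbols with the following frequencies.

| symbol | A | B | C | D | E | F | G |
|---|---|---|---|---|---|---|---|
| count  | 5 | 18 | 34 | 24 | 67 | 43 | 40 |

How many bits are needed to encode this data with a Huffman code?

606

Build the Huffman tree bottom-up:
combine A(5), B(18) → 23
combine 23, D(24) → 47
combine C(34), G(40) → 74
combine F(43), 47 → 90
combine E(67), 74 → 141
combine 90, 141 → 231
Each symbol's bit-cost is frequency × depth; summing gives 606 bits (equivalently 23 + 47 + 74 + 90 + 141 + 231).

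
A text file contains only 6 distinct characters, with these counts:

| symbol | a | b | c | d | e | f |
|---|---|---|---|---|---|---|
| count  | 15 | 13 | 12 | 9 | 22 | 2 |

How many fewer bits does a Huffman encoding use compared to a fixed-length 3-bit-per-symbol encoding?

Fixed-length: 3 bits × 73 symbols = 219 bits.
Huffman merges:
combine f(2), d(9) → 11
combine 11, c(12) → 23
combine b(13), a(15) → 28
combine e(22), 23 → 45
combine 28, 45 → 73
Huffman total = 11 + 23 + 28 + 45 + 73 = 180 bits.
Saving = 219 − 180 = 39 bits.

39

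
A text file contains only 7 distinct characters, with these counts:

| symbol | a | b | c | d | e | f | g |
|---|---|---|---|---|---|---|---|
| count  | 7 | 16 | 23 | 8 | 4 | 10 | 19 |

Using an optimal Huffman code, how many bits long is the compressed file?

Greedily combine the two least-frequent nodes:
combine e(4), a(7) → 11
combine d(8), f(10) → 18
combine 11, b(16) → 27
combine 18, g(19) → 37
combine c(23), 27 → 50
combine 37, 50 → 87
The encoded length is the sum of every internal node's weight: 11 + 18 + 27 + 37 + 50 + 87 = 230 bits.

230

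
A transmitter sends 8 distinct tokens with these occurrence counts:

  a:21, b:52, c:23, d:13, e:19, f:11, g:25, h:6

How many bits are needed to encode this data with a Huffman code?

Greedily combine the two least-frequent nodes:
combine h(6), f(11) → 17
combine d(13), 17 → 30
combine e(19), a(21) → 40
combine c(23), g(25) → 48
combine 30, 40 → 70
combine 48, b(52) → 100
combine 70, 100 → 170
Each symbol's bit-cost is frequency × depth; summing gives 475 bits (equivalently 17 + 30 + 40 + 48 + 70 + 100 + 170).

475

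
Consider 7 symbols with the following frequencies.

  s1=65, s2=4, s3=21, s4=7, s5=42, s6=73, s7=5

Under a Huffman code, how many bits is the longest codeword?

5

Merge the two lowest-weight nodes at each step:
s2(4) + s7(5) → 9
s4(7) + 9 → 16
16 + s3(21) → 37
37 + s5(42) → 79
s1(65) + s6(73) → 138
79 + 138 → 217
The rarest symbols sit at the bottom; the longest codeword is 5 bits.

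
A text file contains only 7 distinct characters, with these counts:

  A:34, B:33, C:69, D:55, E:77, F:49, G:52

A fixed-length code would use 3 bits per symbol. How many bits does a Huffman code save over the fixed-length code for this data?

79

Fixed-length: 3 bits × 369 symbols = 1107 bits.
Huffman merges:
combine B(33), A(34) → 67
combine F(49), G(52) → 101
combine D(55), 67 → 122
combine C(69), E(77) → 146
combine 101, 122 → 223
combine 146, 223 → 369
Huffman total = 67 + 101 + 122 + 146 + 223 + 369 = 1028 bits.
Saving = 1107 − 1028 = 79 bits.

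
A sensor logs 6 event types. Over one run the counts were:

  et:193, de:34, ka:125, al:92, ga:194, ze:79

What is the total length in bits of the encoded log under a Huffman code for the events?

1752

Merge the two smallest weights repeatedly:
merge de(34) and ze(79): 113
merge al(92) and 113: 205
merge ka(125) and et(193): 318
merge ga(194) and 205: 399
merge 318 and 399: 717
Total encoded bits = sum of merged weights = 113 + 205 + 318 + 399 + 717 = 1752.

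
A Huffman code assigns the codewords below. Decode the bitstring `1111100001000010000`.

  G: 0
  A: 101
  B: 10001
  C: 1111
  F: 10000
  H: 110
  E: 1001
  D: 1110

CFFF

Read left to right; each codeword is recognised as soon as it completes (prefix code):
  1111→C | 10000→F | 10000→F | 10000→F
Decoded message: CFFF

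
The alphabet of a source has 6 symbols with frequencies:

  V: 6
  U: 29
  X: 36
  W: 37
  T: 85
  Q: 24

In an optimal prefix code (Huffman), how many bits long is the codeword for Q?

Build the tree from the bottom:
combine V(6), Q(24) → 30
combine U(29), 30 → 59
combine X(36), W(37) → 73
combine 59, 73 → 132
combine T(85), 132 → 217
Q sits 4 levels below the root, so its codeword is 4 bits.

4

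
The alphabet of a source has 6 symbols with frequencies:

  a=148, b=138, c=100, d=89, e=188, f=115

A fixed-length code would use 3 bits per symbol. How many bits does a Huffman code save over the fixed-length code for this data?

336

Fixed-length: 3 bits × 778 symbols = 2334 bits.
Huffman merges:
merge d(89) and c(100): 189
merge f(115) and b(138): 253
merge a(148) and e(188): 336
merge 189 and 253: 442
merge 336 and 442: 778
Huffman total = 189 + 253 + 336 + 442 + 778 = 1998 bits.
Saving = 2334 − 1998 = 336 bits.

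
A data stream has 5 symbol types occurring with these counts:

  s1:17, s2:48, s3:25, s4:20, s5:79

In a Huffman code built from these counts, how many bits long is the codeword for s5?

Huffman merges, smallest pair first:
combine s1(17), s4(20) → 37
combine s3(25), 37 → 62
combine s2(48), 62 → 110
combine s5(79), 110 → 189
s5 is a child of the root — depth 1, so its codeword is a single bit.

1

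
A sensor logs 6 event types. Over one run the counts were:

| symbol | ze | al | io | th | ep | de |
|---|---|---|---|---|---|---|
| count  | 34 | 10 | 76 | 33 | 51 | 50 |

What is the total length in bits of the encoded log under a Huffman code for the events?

628

Greedily combine the two least-frequent nodes:
merge al(10) and th(33): 43
merge ze(34) and 43: 77
merge de(50) and ep(51): 101
merge io(76) and 77: 153
merge 101 and 153: 254
Each symbol's bit-cost is frequency × depth; summing gives 628 bits (equivalently 43 + 77 + 101 + 153 + 254).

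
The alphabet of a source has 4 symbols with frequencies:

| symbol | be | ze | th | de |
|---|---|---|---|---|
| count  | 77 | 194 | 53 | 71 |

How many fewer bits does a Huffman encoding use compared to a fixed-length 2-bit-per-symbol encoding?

Fixed-length: 2 bits × 395 symbols = 790 bits.
Huffman merges:
merge th(53) and de(71): 124
merge be(77) and 124: 201
merge ze(194) and 201: 395
Huffman total = 124 + 201 + 395 = 720 bits.
Saving = 790 − 720 = 70 bits.

70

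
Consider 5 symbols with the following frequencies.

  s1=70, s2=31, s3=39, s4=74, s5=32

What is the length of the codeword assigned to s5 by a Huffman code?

3

Repeatedly merge the two smallest:
combine s2(31), s5(32) → 63
combine s3(39), 63 → 102
combine s1(70), s4(74) → 144
combine 102, 144 → 246
s5's leaf is at depth 3, giving a 3-bit codeword.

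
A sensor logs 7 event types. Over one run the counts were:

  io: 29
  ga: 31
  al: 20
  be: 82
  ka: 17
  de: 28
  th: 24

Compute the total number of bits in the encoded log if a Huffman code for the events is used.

611

Merge the two smallest weights repeatedly:
ka(17) + al(20) → 37
th(24) + de(28) → 52
io(29) + ga(31) → 60
37 + 52 → 89
60 + be(82) → 142
89 + 142 → 231
Total encoded bits = sum of merged weights = 37 + 52 + 60 + 89 + 142 + 231 = 611.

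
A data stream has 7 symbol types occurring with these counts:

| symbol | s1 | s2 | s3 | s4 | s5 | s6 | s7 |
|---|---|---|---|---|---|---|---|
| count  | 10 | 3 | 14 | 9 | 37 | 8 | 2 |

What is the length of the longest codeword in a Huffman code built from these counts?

5

Merge the two lowest-weight nodes at each step:
combine s7(2), s2(3) → 5
combine 5, s6(8) → 13
combine s4(9), s1(10) → 19
combine 13, s3(14) → 27
combine 19, 27 → 46
combine s5(37), 46 → 83
The rarest symbols sit at the bottom; the longest codeword is 5 bits.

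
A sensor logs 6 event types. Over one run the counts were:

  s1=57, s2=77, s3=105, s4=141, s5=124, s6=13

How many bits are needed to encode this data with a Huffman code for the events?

Build the Huffman tree bottom-up:
s6(13) + s1(57) → 70
70 + s2(77) → 147
s3(105) + s5(124) → 229
s4(141) + 147 → 288
229 + 288 → 517
Each symbol's bit-cost is frequency × depth; summing gives 1251 bits (equivalently 70 + 147 + 229 + 288 + 517).

1251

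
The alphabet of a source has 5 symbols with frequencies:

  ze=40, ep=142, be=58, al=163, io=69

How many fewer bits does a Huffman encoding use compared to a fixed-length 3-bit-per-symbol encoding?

374

Fixed-length: 3 bits × 472 symbols = 1416 bits.
Huffman merges:
ze(40) + be(58) → 98
io(69) + 98 → 167
ep(142) + al(163) → 305
167 + 305 → 472
Huffman total = 98 + 167 + 305 + 472 = 1042 bits.
Saving = 1416 − 1042 = 374 bits.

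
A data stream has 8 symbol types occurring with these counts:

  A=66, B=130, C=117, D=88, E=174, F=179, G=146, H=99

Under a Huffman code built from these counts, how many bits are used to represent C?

3

Huffman merges, smallest pair first:
merge A(66) and D(88): 154
merge H(99) and C(117): 216
merge B(130) and G(146): 276
merge 154 and E(174): 328
merge F(179) and 216: 395
merge 276 and 328: 604
merge 395 and 604: 999
The subtree containing C is merged 3 times, so code length = 3.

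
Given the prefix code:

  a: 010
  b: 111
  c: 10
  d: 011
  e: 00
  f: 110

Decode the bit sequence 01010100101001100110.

accacdef

Read left to right; each codeword is recognised as soon as it completes (prefix code):
  010→a | 10→c | 10→c | 010→a | 10→c | 011→d | 00→e | 110→f
Decoded message: accacdef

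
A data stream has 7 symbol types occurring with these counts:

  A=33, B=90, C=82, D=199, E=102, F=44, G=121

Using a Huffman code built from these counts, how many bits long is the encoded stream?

1770

Merge the two smallest weights repeatedly:
A(33) + F(44) → 77
77 + C(82) → 159
B(90) + E(102) → 192
G(121) + 159 → 280
192 + D(199) → 391
280 + 391 → 671
Each symbol's bit-cost is frequency × depth; summing gives 1770 bits (equivalently 77 + 159 + 192 + 280 + 391 + 671).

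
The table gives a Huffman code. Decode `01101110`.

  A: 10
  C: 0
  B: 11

CBCBA

Read left to right; each codeword is recognised as soon as it completes (prefix code):
  0→C | 11→B | 0→C | 11→B | 10→A
Decoded message: CBCBA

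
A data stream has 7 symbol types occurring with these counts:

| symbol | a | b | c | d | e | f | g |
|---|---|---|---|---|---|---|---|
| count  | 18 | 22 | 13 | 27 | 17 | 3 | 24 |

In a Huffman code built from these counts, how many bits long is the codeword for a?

Huffman merges, smallest pair first:
merge f(3) and c(13): 16
merge 16 and e(17): 33
merge a(18) and b(22): 40
merge g(24) and d(27): 51
merge 33 and 40: 73
merge 51 and 73: 124
The subtree containing a is merged 3 times, so code length = 3.

3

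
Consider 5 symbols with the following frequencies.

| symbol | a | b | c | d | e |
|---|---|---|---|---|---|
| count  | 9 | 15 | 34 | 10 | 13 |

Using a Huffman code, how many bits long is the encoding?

Merge the two smallest weights repeatedly:
combine a(9), d(10) → 19
combine e(13), b(15) → 28
combine 19, 28 → 47
combine c(34), 47 → 81
Total encoded bits = sum of merged weights = 19 + 28 + 47 + 81 = 175.

175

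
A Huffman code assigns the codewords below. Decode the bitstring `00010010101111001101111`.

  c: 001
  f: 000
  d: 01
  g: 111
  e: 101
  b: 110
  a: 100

Read left to right; each codeword is recognised as soon as it completes (prefix code):
  000→f | 100→a | 101→e | 01→d | 111→g | 001→c | 101→e | 111→g
Decoded message: faedgceg

faedgceg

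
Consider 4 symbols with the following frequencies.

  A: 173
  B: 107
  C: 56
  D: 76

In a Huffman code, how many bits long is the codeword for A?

Build the tree from the bottom:
C(56) + D(76) → 132
B(107) + 132 → 239
A(173) + 239 → 412
A sits one level below the root: a 1-bit codeword.

1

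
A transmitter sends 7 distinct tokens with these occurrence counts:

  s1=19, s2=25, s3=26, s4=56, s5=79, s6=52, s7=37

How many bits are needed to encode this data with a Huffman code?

Merge the two smallest weights repeatedly:
merge s1(19) and s2(25): 44
merge s3(26) and s7(37): 63
merge 44 and s6(52): 96
merge s4(56) and 63: 119
merge s5(79) and 96: 175
merge 119 and 175: 294
The encoded length is the sum of every internal node's weight: 44 + 63 + 96 + 119 + 175 + 294 = 791 bits.

791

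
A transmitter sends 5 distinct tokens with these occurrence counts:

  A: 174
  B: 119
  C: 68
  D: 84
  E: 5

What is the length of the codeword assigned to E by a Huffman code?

Huffman merges, smallest pair first:
merge E(5) and C(68): 73
merge 73 and D(84): 157
merge B(119) and 157: 276
merge A(174) and 276: 450
The subtree containing E is merged 4 times, so code length = 4.

4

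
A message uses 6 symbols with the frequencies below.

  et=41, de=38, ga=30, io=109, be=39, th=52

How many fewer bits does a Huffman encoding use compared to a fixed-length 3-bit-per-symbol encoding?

Fixed-length: 3 bits × 309 symbols = 927 bits.
Huffman merges:
ga(30) + de(38) → 68
be(39) + et(41) → 80
th(52) + 68 → 120
80 + io(109) → 189
120 + 189 → 309
Huffman total = 68 + 80 + 120 + 189 + 309 = 766 bits.
Saving = 927 − 766 = 161 bits.

161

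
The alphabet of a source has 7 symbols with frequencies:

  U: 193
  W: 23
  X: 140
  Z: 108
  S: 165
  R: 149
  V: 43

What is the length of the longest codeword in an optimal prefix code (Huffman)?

Merge the two lowest-weight nodes at each step:
combine W(23), V(43) → 66
combine 66, Z(108) → 174
combine X(140), R(149) → 289
combine S(165), 174 → 339
combine U(193), 289 → 482
combine 339, 482 → 821
The first pair merged (W, V) ends up deepest, at depth 4.

4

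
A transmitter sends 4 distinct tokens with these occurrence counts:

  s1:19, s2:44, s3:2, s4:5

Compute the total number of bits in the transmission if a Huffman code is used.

Build the Huffman tree bottom-up:
merge s3(2) and s4(5): 7
merge 7 and s1(19): 26
merge 26 and s2(44): 70
Each symbol's bit-cost is frequency × depth; summing gives 103 bits (equivalently 7 + 26 + 70).

103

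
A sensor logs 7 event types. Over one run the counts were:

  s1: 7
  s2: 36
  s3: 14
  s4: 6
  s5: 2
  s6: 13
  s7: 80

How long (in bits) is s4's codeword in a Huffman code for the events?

5

Repeatedly merge the two smallest:
s5(2) + s4(6) → 8
s1(7) + 8 → 15
s6(13) + s3(14) → 27
15 + 27 → 42
s2(36) + 42 → 78
78 + s7(80) → 158
s4 sits 5 levels below the root, so its codeword is 5 bits.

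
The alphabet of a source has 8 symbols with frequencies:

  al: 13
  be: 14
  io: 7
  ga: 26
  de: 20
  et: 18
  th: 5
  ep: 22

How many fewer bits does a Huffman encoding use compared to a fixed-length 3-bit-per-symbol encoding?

Fixed-length: 3 bits × 125 symbols = 375 bits.
Huffman merges:
merge th(5) and io(7): 12
merge 12 and al(13): 25
merge be(14) and et(18): 32
merge de(20) and ep(22): 42
merge 25 and ga(26): 51
merge 32 and 42: 74
merge 51 and 74: 125
Huffman total = 12 + 25 + 32 + 42 + 51 + 74 + 125 = 361 bits.
Saving = 375 − 361 = 14 bits.

14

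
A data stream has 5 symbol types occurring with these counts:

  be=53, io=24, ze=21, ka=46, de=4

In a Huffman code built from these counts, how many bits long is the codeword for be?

1

Huffman merges, smallest pair first:
merge de(4) and ze(21): 25
merge io(24) and 25: 49
merge ka(46) and 49: 95
merge be(53) and 95: 148
be is merged only at the final step, so code length = 1.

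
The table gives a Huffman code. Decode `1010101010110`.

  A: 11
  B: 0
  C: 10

Read left to right; each codeword is recognised as soon as it completes (prefix code):
  10→C | 10→C | 10→C | 10→C | 10→C | 11→A | 0→B
Decoded message: CCCCCAB

CCCCCAB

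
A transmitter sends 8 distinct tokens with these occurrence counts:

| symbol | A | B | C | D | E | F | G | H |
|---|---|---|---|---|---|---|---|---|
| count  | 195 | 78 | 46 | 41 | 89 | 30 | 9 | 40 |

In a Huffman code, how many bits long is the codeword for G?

5

Build the tree from the bottom:
combine G(9), F(30) → 39
combine 39, H(40) → 79
combine D(41), C(46) → 87
combine B(78), 79 → 157
combine 87, E(89) → 176
combine 157, 176 → 333
combine A(195), 333 → 528
The subtree containing G is merged 5 times, so code length = 5.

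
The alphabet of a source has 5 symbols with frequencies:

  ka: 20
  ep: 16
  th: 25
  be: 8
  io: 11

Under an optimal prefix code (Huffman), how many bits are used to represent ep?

2

Huffman merges, smallest pair first:
merge be(8) and io(11): 19
merge ep(16) and 19: 35
merge ka(20) and th(25): 45
merge 35 and 45: 80
ep's leaf is at depth 2, giving a 2-bit codeword.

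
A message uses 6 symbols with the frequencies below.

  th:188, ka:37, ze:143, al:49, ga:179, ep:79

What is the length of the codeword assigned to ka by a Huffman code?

Build the tree from the bottom:
ka(37) + al(49) → 86
ep(79) + 86 → 165
ze(143) + 165 → 308
ga(179) + th(188) → 367
308 + 367 → 675
ka's leaf is at depth 4, giving a 4-bit codeword.

4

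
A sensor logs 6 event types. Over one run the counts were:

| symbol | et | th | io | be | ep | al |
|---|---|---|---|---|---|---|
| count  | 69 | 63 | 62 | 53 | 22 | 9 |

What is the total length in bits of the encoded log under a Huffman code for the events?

671

Build the Huffman tree bottom-up:
combine al(9), ep(22) → 31
combine 31, be(53) → 84
combine io(62), th(63) → 125
combine et(69), 84 → 153
combine 125, 153 → 278
Each symbol's bit-cost is frequency × depth; summing gives 671 bits (equivalently 31 + 84 + 125 + 153 + 278).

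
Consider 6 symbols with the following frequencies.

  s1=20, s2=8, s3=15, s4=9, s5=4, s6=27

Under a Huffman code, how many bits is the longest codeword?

Merge the two lowest-weight nodes at each step:
s5(4) + s2(8) → 12
s4(9) + 12 → 21
s3(15) + s1(20) → 35
21 + s6(27) → 48
35 + 48 → 83
The rarest symbols sit at the bottom; the longest codeword is 4 bits.

4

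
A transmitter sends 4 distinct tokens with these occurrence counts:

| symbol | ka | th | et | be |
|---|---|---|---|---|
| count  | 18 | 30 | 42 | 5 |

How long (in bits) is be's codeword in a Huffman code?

Repeatedly merge the two smallest:
be(5) + ka(18) → 23
23 + th(30) → 53
et(42) + 53 → 95
The subtree containing be is merged 3 times, so code length = 3.

3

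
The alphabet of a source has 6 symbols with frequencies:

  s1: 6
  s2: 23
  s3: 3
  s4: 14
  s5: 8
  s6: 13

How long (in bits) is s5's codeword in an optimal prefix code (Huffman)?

3

Repeatedly merge the two smallest:
combine s3(3), s1(6) → 9
combine s5(8), 9 → 17
combine s6(13), s4(14) → 27
combine 17, s2(23) → 40
combine 27, 40 → 67
s5 sits 3 levels below the root, so its codeword is 3 bits.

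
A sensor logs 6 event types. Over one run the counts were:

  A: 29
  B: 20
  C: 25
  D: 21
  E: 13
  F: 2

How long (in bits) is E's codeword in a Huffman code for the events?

4

Repeatedly merge the two smallest:
merge F(2) and E(13): 15
merge 15 and B(20): 35
merge D(21) and C(25): 46
merge A(29) and 35: 64
merge 46 and 64: 110
The subtree containing E is merged 4 times, so code length = 4.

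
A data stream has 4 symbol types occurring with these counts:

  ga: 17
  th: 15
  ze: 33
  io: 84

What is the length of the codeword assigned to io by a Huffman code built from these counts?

1

Build the tree from the bottom:
merge th(15) and ga(17): 32
merge 32 and ze(33): 65
merge 65 and io(84): 149
io is a child of the root — depth 1, so its codeword is a single bit.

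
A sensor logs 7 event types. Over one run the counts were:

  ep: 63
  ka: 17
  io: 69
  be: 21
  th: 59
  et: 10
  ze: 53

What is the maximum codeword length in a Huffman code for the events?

Merge the two lowest-weight nodes at each step:
et(10) + ka(17) → 27
be(21) + 27 → 48
48 + ze(53) → 101
th(59) + ep(63) → 122
io(69) + 101 → 170
122 + 170 → 292
Maximum depth reached is 5.

5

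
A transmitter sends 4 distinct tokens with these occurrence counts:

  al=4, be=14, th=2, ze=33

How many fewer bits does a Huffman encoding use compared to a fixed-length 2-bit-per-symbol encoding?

Fixed-length: 2 bits × 53 symbols = 106 bits.
Huffman merges:
merge th(2) and al(4): 6
merge 6 and be(14): 20
merge 20 and ze(33): 53
Huffman total = 6 + 20 + 53 = 79 bits.
Saving = 106 − 79 = 27 bits.

27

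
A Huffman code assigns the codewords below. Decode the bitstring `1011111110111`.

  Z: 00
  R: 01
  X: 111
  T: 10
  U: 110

Read left to right; each codeword is recognised as soon as it completes (prefix code):
  10→T | 111→X | 111→X | 10→T | 111→X
Decoded message: TXXTX

TXXTX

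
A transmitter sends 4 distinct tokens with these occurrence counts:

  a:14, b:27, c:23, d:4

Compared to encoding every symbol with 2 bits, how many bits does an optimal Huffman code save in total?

Fixed-length: 2 bits × 68 symbols = 136 bits.
Huffman merges:
d(4) + a(14) → 18
18 + c(23) → 41
b(27) + 41 → 68
Huffman total = 18 + 41 + 68 = 127 bits.
Saving = 136 − 127 = 9 bits.

9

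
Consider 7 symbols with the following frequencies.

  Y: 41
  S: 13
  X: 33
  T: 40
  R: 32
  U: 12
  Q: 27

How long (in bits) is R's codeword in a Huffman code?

Huffman merges, smallest pair first:
merge U(12) and S(13): 25
merge 25 and Q(27): 52
merge R(32) and X(33): 65
merge T(40) and Y(41): 81
merge 52 and 65: 117
merge 81 and 117: 198
R sits 3 levels below the root, so its codeword is 3 bits.

3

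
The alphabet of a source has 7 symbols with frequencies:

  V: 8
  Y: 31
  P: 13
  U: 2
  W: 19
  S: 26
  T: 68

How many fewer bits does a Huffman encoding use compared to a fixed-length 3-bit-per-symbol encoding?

103

Fixed-length: 3 bits × 167 symbols = 501 bits.
Huffman merges:
U(2) + V(8) → 10
10 + P(13) → 23
W(19) + 23 → 42
S(26) + Y(31) → 57
42 + 57 → 99
T(68) + 99 → 167
Huffman total = 10 + 23 + 42 + 57 + 99 + 167 = 398 bits.
Saving = 501 − 398 = 103 bits.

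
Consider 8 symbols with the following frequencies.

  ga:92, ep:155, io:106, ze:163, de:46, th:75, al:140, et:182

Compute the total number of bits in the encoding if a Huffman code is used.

Build the Huffman tree bottom-up:
combine de(46), th(75) → 121
combine ga(92), io(106) → 198
combine 121, al(140) → 261
combine ep(155), ze(163) → 318
combine et(182), 198 → 380
combine 261, 318 → 579
combine 380, 579 → 959
Total encoded bits = sum of merged weights = 121 + 198 + 261 + 318 + 380 + 579 + 959 = 2816.

2816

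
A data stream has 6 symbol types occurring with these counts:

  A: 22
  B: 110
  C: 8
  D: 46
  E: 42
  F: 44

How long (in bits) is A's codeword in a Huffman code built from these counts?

Huffman merges, smallest pair first:
merge C(8) and A(22): 30
merge 30 and E(42): 72
merge F(44) and D(46): 90
merge 72 and 90: 162
merge B(110) and 162: 272
A sits 4 levels below the root, so its codeword is 4 bits.

4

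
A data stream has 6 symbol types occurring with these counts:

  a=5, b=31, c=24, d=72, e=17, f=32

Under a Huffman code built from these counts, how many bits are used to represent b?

3

Repeatedly merge the two smallest:
combine a(5), e(17) → 22
combine 22, c(24) → 46
combine b(31), f(32) → 63
combine 46, 63 → 109
combine d(72), 109 → 181
b's leaf is at depth 3, giving a 3-bit codeword.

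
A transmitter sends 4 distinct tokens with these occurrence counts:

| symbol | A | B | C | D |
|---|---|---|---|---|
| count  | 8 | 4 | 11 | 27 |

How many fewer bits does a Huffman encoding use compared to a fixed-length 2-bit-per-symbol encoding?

15

Fixed-length: 2 bits × 50 symbols = 100 bits.
Huffman merges:
combine B(4), A(8) → 12
combine C(11), 12 → 23
combine 23, D(27) → 50
Huffman total = 12 + 23 + 50 = 85 bits.
Saving = 100 − 85 = 15 bits.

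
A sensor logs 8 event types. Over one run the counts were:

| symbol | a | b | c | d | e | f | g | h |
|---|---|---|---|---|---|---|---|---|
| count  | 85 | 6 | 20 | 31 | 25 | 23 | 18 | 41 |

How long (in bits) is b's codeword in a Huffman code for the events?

4

Repeatedly merge the two smallest:
combine b(6), g(18) → 24
combine c(20), f(23) → 43
combine 24, e(25) → 49
combine d(31), h(41) → 72
combine 43, 49 → 92
combine 72, a(85) → 157
combine 92, 157 → 249
The subtree containing b is merged 4 times, so code length = 4.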